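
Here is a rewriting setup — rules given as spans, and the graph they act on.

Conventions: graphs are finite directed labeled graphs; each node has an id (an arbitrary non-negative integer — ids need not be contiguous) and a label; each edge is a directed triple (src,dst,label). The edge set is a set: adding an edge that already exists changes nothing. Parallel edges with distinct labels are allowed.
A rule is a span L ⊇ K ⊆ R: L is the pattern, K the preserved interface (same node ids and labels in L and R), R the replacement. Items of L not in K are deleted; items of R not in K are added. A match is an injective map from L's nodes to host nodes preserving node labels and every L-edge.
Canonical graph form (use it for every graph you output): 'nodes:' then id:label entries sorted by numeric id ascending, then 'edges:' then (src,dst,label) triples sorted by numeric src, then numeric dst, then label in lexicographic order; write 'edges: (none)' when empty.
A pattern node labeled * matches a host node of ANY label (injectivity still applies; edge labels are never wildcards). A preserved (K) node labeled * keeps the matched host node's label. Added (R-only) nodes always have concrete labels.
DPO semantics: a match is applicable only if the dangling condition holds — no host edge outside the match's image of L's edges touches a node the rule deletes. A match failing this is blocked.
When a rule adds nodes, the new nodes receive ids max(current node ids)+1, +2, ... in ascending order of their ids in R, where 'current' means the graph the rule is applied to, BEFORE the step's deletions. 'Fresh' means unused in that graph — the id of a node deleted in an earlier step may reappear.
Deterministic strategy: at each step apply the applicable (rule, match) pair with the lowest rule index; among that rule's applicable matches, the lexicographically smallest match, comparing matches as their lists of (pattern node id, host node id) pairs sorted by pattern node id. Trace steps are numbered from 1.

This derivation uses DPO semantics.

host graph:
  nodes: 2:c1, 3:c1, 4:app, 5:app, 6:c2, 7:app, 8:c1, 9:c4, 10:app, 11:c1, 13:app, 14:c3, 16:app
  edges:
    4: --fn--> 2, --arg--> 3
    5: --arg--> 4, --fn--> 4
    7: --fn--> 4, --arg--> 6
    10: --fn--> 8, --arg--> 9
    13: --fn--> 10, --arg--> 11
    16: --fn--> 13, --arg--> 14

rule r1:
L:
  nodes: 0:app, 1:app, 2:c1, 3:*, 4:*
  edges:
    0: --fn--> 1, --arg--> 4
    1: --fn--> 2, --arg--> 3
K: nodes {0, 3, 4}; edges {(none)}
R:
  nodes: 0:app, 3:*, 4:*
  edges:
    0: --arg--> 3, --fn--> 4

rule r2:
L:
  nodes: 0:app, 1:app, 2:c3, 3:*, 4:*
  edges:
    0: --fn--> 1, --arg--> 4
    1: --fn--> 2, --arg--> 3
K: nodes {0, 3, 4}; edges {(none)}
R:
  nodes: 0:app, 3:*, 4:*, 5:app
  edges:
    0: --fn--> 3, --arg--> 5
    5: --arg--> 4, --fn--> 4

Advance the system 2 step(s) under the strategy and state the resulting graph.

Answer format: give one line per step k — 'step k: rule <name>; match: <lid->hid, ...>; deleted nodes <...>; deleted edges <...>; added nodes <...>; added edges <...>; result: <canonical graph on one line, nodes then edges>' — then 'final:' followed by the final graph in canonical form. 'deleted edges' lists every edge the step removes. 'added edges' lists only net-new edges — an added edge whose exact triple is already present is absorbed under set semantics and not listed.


step 1: rule r1; match: 0->13, 1->10, 2->8, 3->9, 4->11; deleted nodes 8, 10; deleted edges (10,8,fn); (10,9,arg); (13,10,fn); (13,11,arg); added nodes (none); added edges (13,9,arg); (13,11,fn); result: nodes: 2:c1, 3:c1, 4:app, 5:app, 6:c2, 7:app, 9:c4, 11:c1, 13:app, 14:c3, 16:app edges: (4,2,fn); (4,3,arg); (5,4,arg); (5,4,fn); (7,4,fn); (7,6,arg); (13,9,arg); (13,11,fn); (16,13,fn); (16,14,arg)
step 2: rule r1; match: 0->16, 1->13, 2->11, 3->9, 4->14; deleted nodes 11, 13; deleted edges (13,9,arg); (13,11,fn); (16,13,fn); (16,14,arg); added nodes (none); added edges (16,9,arg); (16,14,fn); result: nodes: 2:c1, 3:c1, 4:app, 5:app, 6:c2, 7:app, 9:c4, 14:c3, 16:app edges: (4,2,fn); (4,3,arg); (5,4,arg); (5,4,fn); (7,4,fn); (7,6,arg); (16,9,arg); (16,14,fn)
final:
nodes: 2:c1, 3:c1, 4:app, 5:app, 6:c2, 7:app, 9:c4, 14:c3, 16:app
edges: (4,2,fn); (4,3,arg); (5,4,arg); (5,4,fn); (7,4,fn); (7,6,arg); (16,9,arg); (16,14,fn)


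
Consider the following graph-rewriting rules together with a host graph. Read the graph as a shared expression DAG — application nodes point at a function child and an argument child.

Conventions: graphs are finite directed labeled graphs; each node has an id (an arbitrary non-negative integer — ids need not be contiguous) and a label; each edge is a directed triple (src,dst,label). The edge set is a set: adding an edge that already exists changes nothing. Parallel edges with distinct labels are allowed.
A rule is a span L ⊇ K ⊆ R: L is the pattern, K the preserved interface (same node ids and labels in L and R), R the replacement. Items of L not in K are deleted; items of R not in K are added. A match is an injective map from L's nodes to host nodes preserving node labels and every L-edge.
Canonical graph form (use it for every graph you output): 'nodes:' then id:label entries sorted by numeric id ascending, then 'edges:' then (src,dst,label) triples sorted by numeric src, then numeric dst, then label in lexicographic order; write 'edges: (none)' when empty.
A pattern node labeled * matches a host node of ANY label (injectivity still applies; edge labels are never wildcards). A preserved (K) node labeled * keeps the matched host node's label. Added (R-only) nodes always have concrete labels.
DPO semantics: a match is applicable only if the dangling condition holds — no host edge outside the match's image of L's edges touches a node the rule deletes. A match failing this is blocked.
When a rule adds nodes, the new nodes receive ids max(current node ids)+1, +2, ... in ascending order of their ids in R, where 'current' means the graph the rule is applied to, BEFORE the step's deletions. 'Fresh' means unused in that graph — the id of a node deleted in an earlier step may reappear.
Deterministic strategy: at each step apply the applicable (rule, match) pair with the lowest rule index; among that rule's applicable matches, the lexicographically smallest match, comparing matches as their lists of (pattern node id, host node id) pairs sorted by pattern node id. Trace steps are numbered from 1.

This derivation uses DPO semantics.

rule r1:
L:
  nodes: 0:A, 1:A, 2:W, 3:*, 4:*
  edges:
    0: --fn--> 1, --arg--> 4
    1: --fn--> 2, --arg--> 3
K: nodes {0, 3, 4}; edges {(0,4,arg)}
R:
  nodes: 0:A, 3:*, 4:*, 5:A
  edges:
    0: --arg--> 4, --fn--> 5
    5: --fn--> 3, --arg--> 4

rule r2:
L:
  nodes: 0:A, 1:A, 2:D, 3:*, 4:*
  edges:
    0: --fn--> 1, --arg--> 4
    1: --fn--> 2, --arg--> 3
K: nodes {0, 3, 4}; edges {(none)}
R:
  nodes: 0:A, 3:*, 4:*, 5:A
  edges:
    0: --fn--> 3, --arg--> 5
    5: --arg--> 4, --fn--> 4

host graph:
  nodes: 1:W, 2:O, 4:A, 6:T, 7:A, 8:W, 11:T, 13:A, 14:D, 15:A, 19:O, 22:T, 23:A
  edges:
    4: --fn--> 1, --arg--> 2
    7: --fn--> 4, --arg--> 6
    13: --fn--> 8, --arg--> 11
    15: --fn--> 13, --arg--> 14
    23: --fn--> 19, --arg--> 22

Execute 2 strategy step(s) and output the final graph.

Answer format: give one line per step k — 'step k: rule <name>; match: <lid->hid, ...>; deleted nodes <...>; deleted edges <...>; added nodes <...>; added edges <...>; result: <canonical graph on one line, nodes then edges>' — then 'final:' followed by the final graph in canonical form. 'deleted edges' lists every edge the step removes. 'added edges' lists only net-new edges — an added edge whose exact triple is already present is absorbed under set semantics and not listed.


step 1: rule r1; match: 0->7, 1->4, 2->1, 3->2, 4->6; deleted nodes 1, 4; deleted edges (4,1,fn); (4,2,arg); (7,4,fn); added nodes 24; added edges (7,24,fn); (24,2,fn); (24,6,arg); result: nodes: 2:O, 6:T, 7:A, 8:W, 11:T, 13:A, 14:D, 15:A, 19:O, 22:T, 23:A, 24:A edges: (7,6,arg); (7,24,fn); (13,8,fn); (13,11,arg); (15,13,fn); (15,14,arg); (23,19,fn); (23,22,arg); (24,2,fn); (24,6,arg)
step 2: rule r1; match: 0->15, 1->13, 2->8, 3->11, 4->14; deleted nodes 8, 13; deleted edges (13,8,fn); (13,11,arg); (15,13,fn); added nodes 25; added edges (15,25,fn); (25,11,fn); (25,14,arg); result: nodes: 2:O, 6:T, 7:A, 11:T, 14:D, 15:A, 19:O, 22:T, 23:A, 24:A, 25:A edges: (7,6,arg); (7,24,fn); (15,14,arg); (15,25,fn); (23,19,fn); (23,22,arg); (24,2,fn); (24,6,arg); (25,11,fn); (25,14,arg)
final:
nodes: 2:O, 6:T, 7:A, 11:T, 14:D, 15:A, 19:O, 22:T, 23:A, 24:A, 25:A
edges: (7,6,arg); (7,24,fn); (15,14,arg); (15,25,fn); (23,19,fn); (23,22,arg); (24,2,fn); (24,6,arg); (25,11,fn); (25,14,arg)


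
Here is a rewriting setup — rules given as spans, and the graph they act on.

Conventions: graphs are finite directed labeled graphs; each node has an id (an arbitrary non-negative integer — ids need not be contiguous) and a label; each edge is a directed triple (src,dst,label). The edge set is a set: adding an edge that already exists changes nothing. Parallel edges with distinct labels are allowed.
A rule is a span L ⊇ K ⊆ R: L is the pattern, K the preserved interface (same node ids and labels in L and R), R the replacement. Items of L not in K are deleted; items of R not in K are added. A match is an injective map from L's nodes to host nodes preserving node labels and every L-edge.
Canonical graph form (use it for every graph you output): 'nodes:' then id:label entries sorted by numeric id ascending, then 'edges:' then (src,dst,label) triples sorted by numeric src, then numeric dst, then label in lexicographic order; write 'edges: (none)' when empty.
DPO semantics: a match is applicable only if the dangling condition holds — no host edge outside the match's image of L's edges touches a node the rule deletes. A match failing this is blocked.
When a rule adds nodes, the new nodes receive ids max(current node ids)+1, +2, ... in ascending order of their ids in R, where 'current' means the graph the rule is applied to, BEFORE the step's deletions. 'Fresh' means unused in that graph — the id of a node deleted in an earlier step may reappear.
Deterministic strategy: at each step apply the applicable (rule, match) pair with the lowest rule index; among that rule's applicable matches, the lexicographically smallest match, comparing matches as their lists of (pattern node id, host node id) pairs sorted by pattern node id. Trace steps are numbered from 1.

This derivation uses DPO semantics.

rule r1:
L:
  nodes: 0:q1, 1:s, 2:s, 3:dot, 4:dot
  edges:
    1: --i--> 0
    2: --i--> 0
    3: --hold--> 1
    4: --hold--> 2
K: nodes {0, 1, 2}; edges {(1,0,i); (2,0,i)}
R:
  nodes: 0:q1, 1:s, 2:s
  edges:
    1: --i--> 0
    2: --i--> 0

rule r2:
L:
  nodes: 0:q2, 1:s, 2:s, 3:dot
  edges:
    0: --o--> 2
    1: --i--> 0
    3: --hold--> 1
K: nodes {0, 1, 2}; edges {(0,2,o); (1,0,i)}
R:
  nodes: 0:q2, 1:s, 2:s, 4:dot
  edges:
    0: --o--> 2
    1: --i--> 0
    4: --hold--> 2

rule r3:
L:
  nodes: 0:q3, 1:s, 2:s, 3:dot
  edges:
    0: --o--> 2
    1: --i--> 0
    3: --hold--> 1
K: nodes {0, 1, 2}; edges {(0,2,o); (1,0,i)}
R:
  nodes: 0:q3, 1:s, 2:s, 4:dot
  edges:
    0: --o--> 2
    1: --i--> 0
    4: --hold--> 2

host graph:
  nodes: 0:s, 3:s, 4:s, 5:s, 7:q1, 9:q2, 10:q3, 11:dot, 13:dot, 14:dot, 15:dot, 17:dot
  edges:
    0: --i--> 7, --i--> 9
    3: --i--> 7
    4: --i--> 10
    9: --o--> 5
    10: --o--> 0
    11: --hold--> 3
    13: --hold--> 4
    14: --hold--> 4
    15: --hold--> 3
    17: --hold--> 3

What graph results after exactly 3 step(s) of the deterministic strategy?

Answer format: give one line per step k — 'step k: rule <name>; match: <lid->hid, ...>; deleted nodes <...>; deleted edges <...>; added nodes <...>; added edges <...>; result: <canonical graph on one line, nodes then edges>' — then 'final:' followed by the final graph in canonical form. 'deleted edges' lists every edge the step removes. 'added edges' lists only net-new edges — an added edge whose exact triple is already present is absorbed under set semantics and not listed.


step 1: rule r3; match: 0->10, 1->4, 2->0, 3->13; deleted nodes 13; deleted edges (13,4,hold); added nodes 18; added edges (18,0,hold); result: nodes: 0:s, 3:s, 4:s, 5:s, 7:q1, 9:q2, 10:q3, 11:dot, 14:dot, 15:dot, 17:dot, 18:dot edges: (0,7,i); (0,9,i); (3,7,i); (4,10,i); (9,5,o); (10,0,o); (11,3,hold); (14,4,hold); (15,3,hold); (17,3,hold); (18,0,hold)
step 2: rule r1; match: 0->7, 1->0, 2->3, 3->18, 4->11; deleted nodes 11, 18; deleted edges (11,3,hold); (18,0,hold); added nodes (none); added edges (none); result: nodes: 0:s, 3:s, 4:s, 5:s, 7:q1, 9:q2, 10:q3, 14:dot, 15:dot, 17:dot edges: (0,7,i); (0,9,i); (3,7,i); (4,10,i); (9,5,o); (10,0,o); (14,4,hold); (15,3,hold); (17,3,hold)
step 3: rule r3; match: 0->10, 1->4, 2->0, 3->14; deleted nodes 14; deleted edges (14,4,hold); added nodes 18; added edges (18,0,hold); result: nodes: 0:s, 3:s, 4:s, 5:s, 7:q1, 9:q2, 10:q3, 15:dot, 17:dot, 18:dot edges: (0,7,i); (0,9,i); (3,7,i); (4,10,i); (9,5,o); (10,0,o); (15,3,hold); (17,3,hold); (18,0,hold)
final:
nodes: 0:s, 3:s, 4:s, 5:s, 7:q1, 9:q2, 10:q3, 15:dot, 17:dot, 18:dot
edges: (0,7,i); (0,9,i); (3,7,i); (4,10,i); (9,5,o); (10,0,o); (15,3,hold); (17,3,hold); (18,0,hold)


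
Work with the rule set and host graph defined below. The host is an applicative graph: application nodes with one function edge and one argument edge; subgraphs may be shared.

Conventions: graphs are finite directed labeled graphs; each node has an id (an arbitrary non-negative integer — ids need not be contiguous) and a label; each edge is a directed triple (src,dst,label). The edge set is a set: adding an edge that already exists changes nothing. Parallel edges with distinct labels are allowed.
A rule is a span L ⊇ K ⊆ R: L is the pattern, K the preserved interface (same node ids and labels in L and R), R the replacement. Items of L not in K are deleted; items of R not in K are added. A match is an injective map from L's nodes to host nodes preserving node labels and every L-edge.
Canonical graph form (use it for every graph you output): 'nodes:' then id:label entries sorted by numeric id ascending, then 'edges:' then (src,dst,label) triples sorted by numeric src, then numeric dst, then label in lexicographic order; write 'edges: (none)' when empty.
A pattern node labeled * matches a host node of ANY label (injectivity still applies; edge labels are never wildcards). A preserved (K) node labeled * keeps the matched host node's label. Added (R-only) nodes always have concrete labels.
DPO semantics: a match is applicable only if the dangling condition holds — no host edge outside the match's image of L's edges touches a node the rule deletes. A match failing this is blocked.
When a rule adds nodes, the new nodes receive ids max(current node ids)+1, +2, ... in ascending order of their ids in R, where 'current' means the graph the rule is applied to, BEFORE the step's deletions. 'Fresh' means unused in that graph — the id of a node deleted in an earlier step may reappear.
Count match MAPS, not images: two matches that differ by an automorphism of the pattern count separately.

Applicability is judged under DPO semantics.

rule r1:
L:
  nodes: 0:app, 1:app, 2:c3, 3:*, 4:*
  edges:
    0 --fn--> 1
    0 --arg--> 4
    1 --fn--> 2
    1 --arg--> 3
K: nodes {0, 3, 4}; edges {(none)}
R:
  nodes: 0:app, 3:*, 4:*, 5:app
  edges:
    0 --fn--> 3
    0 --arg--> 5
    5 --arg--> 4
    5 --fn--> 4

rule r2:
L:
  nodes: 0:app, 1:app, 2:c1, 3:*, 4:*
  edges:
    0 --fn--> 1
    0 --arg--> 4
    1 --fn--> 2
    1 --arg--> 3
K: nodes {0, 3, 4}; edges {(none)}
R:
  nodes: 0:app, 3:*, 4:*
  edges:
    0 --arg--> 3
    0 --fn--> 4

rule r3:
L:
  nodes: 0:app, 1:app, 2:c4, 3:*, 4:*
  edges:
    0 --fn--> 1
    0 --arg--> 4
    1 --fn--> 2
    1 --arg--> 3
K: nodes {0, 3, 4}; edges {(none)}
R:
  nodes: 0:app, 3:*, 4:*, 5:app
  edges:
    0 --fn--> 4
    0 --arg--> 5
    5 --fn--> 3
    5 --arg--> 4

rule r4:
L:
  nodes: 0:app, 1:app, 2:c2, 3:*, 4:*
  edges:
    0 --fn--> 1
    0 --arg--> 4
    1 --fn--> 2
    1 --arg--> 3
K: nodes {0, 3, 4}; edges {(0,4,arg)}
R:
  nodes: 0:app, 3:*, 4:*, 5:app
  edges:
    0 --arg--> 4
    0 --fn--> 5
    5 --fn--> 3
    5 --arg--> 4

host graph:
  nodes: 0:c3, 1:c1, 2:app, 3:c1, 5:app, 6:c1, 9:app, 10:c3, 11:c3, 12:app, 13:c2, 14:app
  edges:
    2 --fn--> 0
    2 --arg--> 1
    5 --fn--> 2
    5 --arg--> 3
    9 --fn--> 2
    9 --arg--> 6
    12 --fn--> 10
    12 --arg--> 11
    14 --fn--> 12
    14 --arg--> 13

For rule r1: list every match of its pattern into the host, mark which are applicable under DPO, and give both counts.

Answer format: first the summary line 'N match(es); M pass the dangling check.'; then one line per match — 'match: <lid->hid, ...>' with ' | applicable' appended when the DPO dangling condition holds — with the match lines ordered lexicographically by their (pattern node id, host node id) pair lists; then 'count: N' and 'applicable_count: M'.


3 match(es); 1 pass the dangling check.
match: 0->5, 1->2, 2->0, 3->1, 4->3
match: 0->9, 1->2, 2->0, 3->1, 4->6
match: 0->14, 1->12, 2->10, 3->11, 4->13 | applicable
count: 3
applicable_count: 1


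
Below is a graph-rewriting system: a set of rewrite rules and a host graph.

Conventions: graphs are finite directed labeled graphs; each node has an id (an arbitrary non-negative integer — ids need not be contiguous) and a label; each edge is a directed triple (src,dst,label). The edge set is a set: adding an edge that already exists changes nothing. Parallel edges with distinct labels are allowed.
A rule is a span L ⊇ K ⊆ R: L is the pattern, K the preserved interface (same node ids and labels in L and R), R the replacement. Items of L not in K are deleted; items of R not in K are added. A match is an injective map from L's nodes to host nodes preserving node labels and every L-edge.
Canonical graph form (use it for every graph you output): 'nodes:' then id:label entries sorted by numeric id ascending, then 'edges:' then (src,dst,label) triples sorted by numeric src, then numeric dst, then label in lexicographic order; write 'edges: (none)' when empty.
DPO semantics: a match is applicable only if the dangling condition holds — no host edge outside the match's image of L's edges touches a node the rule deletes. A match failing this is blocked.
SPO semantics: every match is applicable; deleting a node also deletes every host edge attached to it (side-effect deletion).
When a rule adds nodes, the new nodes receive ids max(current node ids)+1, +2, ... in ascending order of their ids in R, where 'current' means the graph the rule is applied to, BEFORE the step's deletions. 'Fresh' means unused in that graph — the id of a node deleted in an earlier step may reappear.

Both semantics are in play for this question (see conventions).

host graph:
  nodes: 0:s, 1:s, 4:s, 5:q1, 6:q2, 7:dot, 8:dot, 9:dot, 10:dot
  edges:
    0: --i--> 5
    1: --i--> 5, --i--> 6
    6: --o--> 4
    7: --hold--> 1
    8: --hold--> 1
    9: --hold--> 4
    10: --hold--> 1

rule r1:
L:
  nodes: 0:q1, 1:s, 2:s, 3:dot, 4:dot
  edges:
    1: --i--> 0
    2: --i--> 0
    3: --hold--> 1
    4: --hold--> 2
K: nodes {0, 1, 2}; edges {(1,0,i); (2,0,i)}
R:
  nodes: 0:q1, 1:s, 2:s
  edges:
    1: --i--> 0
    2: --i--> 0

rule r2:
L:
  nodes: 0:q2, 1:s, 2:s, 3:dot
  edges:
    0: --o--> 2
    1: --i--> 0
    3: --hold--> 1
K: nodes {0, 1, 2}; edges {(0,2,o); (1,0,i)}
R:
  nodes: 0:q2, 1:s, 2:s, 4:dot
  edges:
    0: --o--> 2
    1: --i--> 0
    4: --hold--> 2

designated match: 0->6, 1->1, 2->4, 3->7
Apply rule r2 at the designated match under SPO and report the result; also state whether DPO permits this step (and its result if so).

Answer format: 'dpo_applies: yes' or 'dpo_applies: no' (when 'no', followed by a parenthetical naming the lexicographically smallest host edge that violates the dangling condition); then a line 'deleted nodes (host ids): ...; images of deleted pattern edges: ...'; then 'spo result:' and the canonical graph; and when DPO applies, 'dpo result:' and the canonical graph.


dpo_applies: yes
deleted nodes (host ids): 7; images of deleted pattern edges: (7,1,hold)
spo result:
nodes: 0:s, 1:s, 4:s, 5:q1, 6:q2, 8:dot, 9:dot, 10:dot, 11:dot
edges: (0,5,i); (1,5,i); (1,6,i); (6,4,o); (8,1,hold); (9,4,hold); (10,1,hold); (11,4,hold)
dpo result:
nodes: 0:s, 1:s, 4:s, 5:q1, 6:q2, 8:dot, 9:dot, 10:dot, 11:dot
edges: (0,5,i); (1,5,i); (1,6,i); (6,4,o); (8,1,hold); (9,4,hold); (10,1,hold); (11,4,hold)


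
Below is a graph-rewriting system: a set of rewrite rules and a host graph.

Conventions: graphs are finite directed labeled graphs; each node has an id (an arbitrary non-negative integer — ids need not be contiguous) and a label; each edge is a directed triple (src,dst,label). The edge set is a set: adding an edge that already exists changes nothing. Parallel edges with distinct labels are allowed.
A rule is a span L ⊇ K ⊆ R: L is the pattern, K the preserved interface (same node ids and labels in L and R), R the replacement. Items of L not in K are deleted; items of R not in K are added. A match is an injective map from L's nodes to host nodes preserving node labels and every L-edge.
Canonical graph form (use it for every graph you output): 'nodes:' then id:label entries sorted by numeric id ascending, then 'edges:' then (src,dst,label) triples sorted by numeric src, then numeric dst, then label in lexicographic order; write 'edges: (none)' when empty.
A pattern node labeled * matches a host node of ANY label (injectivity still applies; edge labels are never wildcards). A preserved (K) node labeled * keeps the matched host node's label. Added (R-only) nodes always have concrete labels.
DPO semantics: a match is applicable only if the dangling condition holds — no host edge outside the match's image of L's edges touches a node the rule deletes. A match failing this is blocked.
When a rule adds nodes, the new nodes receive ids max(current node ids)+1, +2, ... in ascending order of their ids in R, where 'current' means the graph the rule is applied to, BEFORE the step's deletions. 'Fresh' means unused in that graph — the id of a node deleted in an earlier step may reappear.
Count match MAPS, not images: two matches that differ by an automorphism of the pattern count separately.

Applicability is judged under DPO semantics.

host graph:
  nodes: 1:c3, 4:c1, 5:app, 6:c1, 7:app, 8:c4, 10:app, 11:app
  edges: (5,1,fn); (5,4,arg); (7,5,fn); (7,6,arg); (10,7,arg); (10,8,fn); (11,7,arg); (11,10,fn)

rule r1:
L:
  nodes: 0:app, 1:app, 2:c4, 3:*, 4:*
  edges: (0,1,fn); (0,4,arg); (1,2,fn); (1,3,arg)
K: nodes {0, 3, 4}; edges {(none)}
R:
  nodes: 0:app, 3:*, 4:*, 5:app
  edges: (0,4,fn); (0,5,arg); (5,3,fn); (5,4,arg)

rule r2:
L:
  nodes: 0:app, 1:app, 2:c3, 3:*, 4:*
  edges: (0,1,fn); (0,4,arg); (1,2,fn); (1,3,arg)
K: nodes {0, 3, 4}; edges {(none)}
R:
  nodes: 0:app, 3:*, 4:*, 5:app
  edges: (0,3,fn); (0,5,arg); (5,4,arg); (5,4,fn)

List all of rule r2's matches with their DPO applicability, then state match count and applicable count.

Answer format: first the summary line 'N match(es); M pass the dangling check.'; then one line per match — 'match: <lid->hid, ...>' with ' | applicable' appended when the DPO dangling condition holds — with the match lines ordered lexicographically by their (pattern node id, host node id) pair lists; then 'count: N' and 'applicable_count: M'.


1 match(es); 1 pass the dangling check.
match: 0->7, 1->5, 2->1, 3->4, 4->6 | applicable
count: 1
applicable_count: 1


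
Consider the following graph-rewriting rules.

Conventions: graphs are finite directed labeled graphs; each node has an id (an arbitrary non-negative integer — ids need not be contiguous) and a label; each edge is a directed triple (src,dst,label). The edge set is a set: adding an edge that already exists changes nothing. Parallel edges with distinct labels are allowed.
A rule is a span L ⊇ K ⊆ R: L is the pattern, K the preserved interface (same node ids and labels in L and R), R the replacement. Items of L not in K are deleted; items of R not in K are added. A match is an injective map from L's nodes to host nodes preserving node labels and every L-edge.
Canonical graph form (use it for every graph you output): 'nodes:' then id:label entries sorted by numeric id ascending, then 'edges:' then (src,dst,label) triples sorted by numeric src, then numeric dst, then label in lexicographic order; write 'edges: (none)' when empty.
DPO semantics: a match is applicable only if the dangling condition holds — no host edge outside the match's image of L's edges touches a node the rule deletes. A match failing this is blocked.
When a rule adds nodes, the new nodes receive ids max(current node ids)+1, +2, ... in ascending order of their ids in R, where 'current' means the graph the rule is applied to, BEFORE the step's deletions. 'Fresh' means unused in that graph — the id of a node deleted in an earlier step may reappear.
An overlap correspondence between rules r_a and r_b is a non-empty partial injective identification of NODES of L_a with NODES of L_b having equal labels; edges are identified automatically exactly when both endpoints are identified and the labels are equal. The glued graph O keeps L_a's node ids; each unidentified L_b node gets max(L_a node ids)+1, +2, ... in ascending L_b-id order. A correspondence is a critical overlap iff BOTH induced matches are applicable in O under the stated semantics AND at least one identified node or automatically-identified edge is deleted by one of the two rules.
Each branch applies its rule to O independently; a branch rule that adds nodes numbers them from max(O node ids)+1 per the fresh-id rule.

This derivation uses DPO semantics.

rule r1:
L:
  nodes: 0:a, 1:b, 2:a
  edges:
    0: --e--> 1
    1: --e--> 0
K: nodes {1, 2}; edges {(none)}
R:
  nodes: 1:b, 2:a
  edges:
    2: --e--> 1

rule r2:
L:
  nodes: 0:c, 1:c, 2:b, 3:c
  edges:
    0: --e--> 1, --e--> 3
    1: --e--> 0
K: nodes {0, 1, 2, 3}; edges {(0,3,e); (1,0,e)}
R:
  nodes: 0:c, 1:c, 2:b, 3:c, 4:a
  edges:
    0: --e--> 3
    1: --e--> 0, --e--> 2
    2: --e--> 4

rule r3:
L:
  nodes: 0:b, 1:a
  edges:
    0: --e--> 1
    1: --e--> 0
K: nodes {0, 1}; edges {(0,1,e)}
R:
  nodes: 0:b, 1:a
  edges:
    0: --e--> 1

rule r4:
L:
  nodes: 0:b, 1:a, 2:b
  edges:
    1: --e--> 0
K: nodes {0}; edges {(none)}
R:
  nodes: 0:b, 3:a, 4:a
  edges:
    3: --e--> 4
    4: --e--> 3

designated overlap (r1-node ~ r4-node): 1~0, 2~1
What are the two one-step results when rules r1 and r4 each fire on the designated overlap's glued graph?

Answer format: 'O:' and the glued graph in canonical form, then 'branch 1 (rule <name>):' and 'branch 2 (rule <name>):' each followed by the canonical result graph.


O:
nodes: 0:a, 1:b, 2:a, 3:b
edges: (0,1,e); (1,0,e); (2,1,e)
branch 1 (rule r1):
nodes: 1:b, 2:a, 3:b
edges: (2,1,e)
branch 2 (rule r4):
nodes: 0:a, 1:b, 4:a, 5:a
edges: (0,1,e); (1,0,e); (4,5,e); (5,4,e)


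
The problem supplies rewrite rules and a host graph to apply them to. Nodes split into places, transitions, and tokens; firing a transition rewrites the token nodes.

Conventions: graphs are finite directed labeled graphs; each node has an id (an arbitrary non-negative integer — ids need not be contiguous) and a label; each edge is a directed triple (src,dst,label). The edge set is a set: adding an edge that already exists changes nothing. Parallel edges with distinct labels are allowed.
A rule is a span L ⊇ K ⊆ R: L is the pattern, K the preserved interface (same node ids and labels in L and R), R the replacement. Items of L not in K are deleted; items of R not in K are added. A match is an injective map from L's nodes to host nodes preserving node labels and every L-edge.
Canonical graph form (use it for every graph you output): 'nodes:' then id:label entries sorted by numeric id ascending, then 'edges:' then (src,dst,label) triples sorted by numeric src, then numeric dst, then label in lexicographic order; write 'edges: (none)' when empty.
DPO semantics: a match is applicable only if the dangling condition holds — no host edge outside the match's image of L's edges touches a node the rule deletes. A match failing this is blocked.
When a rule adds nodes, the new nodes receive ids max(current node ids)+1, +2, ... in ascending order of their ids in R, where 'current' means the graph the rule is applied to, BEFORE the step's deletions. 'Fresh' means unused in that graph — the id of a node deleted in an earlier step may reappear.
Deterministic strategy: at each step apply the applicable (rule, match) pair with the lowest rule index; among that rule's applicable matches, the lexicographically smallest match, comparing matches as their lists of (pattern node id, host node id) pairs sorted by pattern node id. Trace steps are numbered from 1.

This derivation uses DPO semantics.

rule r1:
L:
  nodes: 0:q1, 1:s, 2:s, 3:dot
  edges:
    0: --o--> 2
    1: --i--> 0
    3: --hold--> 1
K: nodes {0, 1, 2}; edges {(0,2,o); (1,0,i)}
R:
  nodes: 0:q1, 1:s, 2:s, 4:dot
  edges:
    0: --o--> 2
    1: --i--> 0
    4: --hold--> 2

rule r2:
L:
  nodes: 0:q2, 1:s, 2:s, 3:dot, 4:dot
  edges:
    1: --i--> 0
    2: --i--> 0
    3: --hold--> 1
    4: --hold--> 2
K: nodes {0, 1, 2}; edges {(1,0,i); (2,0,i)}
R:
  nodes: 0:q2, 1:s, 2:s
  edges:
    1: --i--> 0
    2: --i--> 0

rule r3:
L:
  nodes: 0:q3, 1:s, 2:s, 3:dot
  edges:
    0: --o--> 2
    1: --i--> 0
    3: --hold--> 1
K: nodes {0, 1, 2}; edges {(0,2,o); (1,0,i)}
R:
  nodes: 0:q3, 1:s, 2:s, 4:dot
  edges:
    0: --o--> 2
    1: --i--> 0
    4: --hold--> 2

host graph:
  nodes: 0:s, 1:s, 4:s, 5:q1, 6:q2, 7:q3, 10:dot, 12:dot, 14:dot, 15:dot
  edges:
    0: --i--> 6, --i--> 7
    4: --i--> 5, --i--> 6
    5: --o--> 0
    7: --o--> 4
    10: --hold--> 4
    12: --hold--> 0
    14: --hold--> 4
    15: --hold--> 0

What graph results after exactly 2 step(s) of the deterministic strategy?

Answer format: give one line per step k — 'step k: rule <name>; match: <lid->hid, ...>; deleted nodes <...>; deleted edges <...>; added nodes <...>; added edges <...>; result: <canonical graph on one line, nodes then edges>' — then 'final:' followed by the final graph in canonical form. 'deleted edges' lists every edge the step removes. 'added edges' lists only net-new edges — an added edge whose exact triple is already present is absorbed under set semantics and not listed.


step 1: rule r1; match: 0->5, 1->4, 2->0, 3->10; deleted nodes 10; deleted edges (10,4,hold); added nodes 16; added edges (16,0,hold); result: nodes: 0:s, 1:s, 4:s, 5:q1, 6:q2, 7:q3, 12:dot, 14:dot, 15:dot, 16:dot edges: (0,6,i); (0,7,i); (4,5,i); (4,6,i); (5,0,o); (7,4,o); (12,0,hold); (14,4,hold); (15,0,hold); (16,0,hold)
step 2: rule r1; match: 0->5, 1->4, 2->0, 3->14; deleted nodes 14; deleted edges (14,4,hold); added nodes 17; added edges (17,0,hold); result: nodes: 0:s, 1:s, 4:s, 5:q1, 6:q2, 7:q3, 12:dot, 15:dot, 16:dot, 17:dot edges: (0,6,i); (0,7,i); (4,5,i); (4,6,i); (5,0,o); (7,4,o); (12,0,hold); (15,0,hold); (16,0,hold); (17,0,hold)
final:
nodes: 0:s, 1:s, 4:s, 5:q1, 6:q2, 7:q3, 12:dot, 15:dot, 16:dot, 17:dot
edges: (0,6,i); (0,7,i); (4,5,i); (4,6,i); (5,0,o); (7,4,o); (12,0,hold); (15,0,hold); (16,0,hold); (17,0,hold)


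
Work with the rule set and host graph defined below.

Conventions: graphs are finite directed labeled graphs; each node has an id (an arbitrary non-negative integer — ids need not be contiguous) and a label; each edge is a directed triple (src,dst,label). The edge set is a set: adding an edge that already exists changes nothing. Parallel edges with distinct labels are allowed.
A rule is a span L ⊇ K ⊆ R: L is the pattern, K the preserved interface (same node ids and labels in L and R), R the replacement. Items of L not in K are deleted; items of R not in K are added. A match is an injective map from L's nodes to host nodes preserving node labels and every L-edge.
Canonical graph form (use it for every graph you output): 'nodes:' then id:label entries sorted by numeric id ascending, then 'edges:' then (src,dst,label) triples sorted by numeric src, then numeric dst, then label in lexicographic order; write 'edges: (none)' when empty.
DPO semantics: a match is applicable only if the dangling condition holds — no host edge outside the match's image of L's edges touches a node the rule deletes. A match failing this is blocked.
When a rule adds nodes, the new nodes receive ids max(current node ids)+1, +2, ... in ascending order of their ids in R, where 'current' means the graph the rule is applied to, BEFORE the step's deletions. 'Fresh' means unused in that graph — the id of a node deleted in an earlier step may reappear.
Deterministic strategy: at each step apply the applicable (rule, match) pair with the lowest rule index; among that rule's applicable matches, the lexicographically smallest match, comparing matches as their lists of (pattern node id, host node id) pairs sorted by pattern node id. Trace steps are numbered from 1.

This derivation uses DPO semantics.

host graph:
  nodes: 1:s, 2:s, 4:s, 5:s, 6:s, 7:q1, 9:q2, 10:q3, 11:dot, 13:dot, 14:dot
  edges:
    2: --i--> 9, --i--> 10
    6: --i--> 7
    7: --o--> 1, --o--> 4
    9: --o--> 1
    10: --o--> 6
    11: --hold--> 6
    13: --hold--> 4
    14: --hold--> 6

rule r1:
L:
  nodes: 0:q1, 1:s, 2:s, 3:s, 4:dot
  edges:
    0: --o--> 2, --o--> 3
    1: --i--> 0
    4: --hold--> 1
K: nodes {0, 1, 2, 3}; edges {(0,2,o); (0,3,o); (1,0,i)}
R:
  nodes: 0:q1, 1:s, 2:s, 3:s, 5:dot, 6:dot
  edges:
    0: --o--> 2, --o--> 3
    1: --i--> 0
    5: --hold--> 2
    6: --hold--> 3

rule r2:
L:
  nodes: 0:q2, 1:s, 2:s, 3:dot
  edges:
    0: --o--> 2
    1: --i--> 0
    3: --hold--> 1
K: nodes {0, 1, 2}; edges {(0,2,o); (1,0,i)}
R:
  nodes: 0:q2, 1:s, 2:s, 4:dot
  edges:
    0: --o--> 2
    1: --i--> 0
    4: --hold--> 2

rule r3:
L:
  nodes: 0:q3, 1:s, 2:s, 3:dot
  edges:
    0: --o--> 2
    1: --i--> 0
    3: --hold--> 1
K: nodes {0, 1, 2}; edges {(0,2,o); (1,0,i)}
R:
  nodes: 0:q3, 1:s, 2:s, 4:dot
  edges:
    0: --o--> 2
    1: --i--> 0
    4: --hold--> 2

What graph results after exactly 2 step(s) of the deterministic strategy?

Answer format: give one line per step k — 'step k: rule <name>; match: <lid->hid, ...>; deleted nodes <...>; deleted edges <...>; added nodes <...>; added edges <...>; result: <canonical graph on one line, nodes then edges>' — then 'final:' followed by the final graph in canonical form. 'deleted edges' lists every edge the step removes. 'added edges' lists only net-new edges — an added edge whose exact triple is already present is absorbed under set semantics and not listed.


step 1: rule r1; match: 0->7, 1->6, 2->1, 3->4, 4->11; deleted nodes 11; deleted edges (11,6,hold); added nodes 15, 16; added edges (15,1,hold); (16,4,hold); result: nodes: 1:s, 2:s, 4:s, 5:s, 6:s, 7:q1, 9:q2, 10:q3, 13:dot, 14:dot, 15:dot, 16:dot edges: (2,9,i); (2,10,i); (6,7,i); (7,1,o); (7,4,o); (9,1,o); (10,6,o); (13,4,hold); (14,6,hold); (15,1,hold); (16,4,hold)
step 2: rule r1; match: 0->7, 1->6, 2->1, 3->4, 4->14; deleted nodes 14; deleted edges (14,6,hold); added nodes 17, 18; added edges (17,1,hold); (18,4,hold); result: nodes: 1:s, 2:s, 4:s, 5:s, 6:s, 7:q1, 9:q2, 10:q3, 13:dot, 15:dot, 16:dot, 17:dot, 18:dot edges: (2,9,i); (2,10,i); (6,7,i); (7,1,o); (7,4,o); (9,1,o); (10,6,o); (13,4,hold); (15,1,hold); (16,4,hold); (17,1,hold); (18,4,hold)
final:
nodes: 1:s, 2:s, 4:s, 5:s, 6:s, 7:q1, 9:q2, 10:q3, 13:dot, 15:dot, 16:dot, 17:dot, 18:dot
edges: (2,9,i); (2,10,i); (6,7,i); (7,1,o); (7,4,o); (9,1,o); (10,6,o); (13,4,hold); (15,1,hold); (16,4,hold); (17,1,hold); (18,4,hold)


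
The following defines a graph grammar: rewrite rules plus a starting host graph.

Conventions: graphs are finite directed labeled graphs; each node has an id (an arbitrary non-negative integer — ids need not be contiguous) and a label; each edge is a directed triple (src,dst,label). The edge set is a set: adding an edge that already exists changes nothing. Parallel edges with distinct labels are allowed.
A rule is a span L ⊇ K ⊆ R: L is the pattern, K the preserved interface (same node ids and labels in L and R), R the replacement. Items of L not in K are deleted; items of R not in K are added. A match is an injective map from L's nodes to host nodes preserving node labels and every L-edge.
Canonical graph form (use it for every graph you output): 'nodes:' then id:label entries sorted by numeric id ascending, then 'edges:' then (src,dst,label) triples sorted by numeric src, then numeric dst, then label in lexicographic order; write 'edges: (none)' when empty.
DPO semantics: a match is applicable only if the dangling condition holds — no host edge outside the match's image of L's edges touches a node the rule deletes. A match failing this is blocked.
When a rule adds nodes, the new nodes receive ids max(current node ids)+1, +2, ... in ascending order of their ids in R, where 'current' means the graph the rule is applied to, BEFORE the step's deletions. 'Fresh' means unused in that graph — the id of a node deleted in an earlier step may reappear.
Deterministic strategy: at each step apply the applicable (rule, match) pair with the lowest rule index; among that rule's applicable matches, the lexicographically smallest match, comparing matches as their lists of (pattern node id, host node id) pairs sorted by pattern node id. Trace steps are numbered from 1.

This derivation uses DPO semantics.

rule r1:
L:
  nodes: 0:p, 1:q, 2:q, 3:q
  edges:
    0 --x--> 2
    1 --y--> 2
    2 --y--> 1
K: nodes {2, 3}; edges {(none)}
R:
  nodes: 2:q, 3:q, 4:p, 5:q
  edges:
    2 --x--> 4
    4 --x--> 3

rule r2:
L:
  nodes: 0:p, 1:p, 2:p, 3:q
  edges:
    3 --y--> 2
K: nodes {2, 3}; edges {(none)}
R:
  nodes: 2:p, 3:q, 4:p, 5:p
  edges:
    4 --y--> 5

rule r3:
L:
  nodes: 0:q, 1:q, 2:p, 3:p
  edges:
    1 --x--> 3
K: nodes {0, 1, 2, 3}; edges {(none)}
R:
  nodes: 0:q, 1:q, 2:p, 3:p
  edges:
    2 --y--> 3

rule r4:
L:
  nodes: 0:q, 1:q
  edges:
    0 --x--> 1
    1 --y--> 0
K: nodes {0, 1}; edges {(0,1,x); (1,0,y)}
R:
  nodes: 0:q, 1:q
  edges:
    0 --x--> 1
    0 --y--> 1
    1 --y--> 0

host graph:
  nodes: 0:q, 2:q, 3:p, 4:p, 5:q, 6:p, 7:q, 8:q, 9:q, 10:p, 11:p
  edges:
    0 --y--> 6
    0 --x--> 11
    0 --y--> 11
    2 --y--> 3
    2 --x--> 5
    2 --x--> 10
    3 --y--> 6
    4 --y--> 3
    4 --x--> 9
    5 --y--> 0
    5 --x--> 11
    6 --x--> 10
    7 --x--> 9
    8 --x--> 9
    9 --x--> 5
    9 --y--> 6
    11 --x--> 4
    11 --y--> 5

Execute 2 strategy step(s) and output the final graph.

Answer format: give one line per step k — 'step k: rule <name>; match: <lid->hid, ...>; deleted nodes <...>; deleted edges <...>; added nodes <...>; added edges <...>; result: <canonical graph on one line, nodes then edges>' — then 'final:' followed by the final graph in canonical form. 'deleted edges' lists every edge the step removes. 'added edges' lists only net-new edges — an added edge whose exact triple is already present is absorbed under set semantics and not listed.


step 1: rule r3; match: 0->0, 1->2, 2->3, 3->10; deleted nodes (none); deleted edges (2,10,x); added nodes (none); added edges (3,10,y); result: nodes: 0:q, 2:q, 3:p, 4:p, 5:q, 6:p, 7:q, 8:q, 9:q, 10:p, 11:p edges: (0,6,y); (0,11,x); (0,11,y); (2,3,y); (2,5,x); (3,6,y); (3,10,y); (4,3,y); (4,9,x); (5,0,y); (5,11,x); (6,10,x); (7,9,x); (8,9,x); (9,5,x); (9,6,y); (11,4,x); (11,5,y)
step 2: rule r3; match: 0->0, 1->5, 2->3, 3->11; deleted nodes (none); deleted edges (5,11,x); added nodes (none); added edges (3,11,y); result: nodes: 0:q, 2:q, 3:p, 4:p, 5:q, 6:p, 7:q, 8:q, 9:q, 10:p, 11:p edges: (0,6,y); (0,11,x); (0,11,y); (2,3,y); (2,5,x); (3,6,y); (3,10,y); (3,11,y); (4,3,y); (4,9,x); (5,0,y); (6,10,x); (7,9,x); (8,9,x); (9,5,x); (9,6,y); (11,4,x); (11,5,y)
final:
nodes: 0:q, 2:q, 3:p, 4:p, 5:q, 6:p, 7:q, 8:q, 9:q, 10:p, 11:p
edges: (0,6,y); (0,11,x); (0,11,y); (2,3,y); (2,5,x); (3,6,y); (3,10,y); (3,11,y); (4,3,y); (4,9,x); (5,0,y); (6,10,x); (7,9,x); (8,9,x); (9,5,x); (9,6,y); (11,4,x); (11,5,y)


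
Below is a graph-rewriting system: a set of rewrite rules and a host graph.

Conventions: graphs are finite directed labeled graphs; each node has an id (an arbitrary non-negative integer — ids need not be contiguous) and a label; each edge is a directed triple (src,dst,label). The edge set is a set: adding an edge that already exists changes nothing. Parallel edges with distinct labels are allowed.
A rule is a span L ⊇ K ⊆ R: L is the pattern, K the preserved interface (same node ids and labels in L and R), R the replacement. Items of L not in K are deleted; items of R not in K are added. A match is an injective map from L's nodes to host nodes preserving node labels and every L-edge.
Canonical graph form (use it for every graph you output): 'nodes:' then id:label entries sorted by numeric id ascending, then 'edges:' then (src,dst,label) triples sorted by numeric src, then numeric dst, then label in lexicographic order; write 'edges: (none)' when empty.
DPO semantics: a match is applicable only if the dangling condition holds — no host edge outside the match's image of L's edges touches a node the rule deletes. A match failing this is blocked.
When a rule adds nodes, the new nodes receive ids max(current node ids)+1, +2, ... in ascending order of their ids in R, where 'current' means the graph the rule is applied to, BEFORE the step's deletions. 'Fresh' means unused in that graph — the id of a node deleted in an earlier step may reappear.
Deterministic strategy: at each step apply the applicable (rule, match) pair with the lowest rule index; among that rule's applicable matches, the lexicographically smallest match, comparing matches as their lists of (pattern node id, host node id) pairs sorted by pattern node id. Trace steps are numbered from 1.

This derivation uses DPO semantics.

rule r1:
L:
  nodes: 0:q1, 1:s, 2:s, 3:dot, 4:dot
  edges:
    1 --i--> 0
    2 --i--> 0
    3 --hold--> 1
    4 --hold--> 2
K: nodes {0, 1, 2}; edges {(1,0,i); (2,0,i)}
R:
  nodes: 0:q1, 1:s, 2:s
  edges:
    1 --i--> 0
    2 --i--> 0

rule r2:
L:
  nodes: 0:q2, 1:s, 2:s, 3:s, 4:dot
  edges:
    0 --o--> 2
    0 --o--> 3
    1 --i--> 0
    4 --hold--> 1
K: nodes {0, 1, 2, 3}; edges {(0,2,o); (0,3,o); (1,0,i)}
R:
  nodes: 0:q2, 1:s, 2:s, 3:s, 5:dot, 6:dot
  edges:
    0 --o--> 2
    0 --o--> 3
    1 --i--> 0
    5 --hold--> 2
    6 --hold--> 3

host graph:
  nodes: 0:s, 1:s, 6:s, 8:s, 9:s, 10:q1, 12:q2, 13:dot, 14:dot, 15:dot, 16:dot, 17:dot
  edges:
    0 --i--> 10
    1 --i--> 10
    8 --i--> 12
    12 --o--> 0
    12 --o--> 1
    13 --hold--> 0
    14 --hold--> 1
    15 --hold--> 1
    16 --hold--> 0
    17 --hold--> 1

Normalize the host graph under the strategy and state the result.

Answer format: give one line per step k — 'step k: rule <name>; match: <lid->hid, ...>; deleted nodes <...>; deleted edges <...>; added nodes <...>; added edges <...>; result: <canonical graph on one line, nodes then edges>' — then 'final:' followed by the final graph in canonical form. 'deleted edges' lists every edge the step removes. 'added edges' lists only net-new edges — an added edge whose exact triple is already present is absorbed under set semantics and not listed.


step 1: rule r1; match: 0->10, 1->0, 2->1, 3->13, 4->14; deleted nodes 13, 14; deleted edges (13,0,hold); (14,1,hold); added nodes (none); added edges (none); result: nodes: 0:s, 1:s, 6:s, 8:s, 9:s, 10:q1, 12:q2, 15:dot, 16:dot, 17:dot edges: (0,10,i); (1,10,i); (8,12,i); (12,0,o); (12,1,o); (15,1,hold); (16,0,hold); (17,1,hold)
step 2: rule r1; match: 0->10, 1->0, 2->1, 3->16, 4->15; deleted nodes 15, 16; deleted edges (15,1,hold); (16,0,hold); added nodes (none); added edges (none); result: nodes: 0:s, 1:s, 6:s, 8:s, 9:s, 10:q1, 12:q2, 17:dot edges: (0,10,i); (1,10,i); (8,12,i); (12,0,o); (12,1,o); (17,1,hold)
final:
nodes: 0:s, 1:s, 6:s, 8:s, 9:s, 10:q1, 12:q2, 17:dot
edges: (0,10,i); (1,10,i); (8,12,i); (12,0,o); (12,1,o); (17,1,hold)
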